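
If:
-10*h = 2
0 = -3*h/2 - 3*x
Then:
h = -1/5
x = 1/10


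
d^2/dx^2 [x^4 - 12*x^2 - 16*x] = 12*x^2 - 24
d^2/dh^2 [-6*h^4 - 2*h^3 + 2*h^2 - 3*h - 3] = -72*h^2 - 12*h + 4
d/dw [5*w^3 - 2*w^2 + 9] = w*(15*w - 4)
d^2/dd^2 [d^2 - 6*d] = 2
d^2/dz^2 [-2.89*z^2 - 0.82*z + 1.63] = -5.78000000000000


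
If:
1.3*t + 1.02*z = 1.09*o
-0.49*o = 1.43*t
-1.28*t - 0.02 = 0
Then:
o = 0.05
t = -0.02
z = 0.07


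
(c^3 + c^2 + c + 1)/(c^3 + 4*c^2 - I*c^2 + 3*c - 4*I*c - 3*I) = (c + I)/(c + 3)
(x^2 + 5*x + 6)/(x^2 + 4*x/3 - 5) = 3*(x + 2)/(3*x - 5)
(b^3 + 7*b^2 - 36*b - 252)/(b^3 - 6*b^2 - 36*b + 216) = (b + 7)/(b - 6)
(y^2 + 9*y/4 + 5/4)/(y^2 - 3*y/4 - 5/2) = (y + 1)/(y - 2)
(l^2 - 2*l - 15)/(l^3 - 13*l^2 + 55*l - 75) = (l + 3)/(l^2 - 8*l + 15)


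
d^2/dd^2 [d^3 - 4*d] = 6*d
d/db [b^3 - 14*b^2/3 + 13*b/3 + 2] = 3*b^2 - 28*b/3 + 13/3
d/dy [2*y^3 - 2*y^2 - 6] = 2*y*(3*y - 2)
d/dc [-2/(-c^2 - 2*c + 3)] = 4*(-c - 1)/(c^2 + 2*c - 3)^2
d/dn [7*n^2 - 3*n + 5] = 14*n - 3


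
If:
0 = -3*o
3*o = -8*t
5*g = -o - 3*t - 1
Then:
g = -1/5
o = 0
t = 0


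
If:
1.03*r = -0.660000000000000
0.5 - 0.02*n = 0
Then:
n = 25.00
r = -0.64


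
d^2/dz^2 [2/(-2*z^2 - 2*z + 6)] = 2*(z^2 + z - (2*z + 1)^2 - 3)/(z^2 + z - 3)^3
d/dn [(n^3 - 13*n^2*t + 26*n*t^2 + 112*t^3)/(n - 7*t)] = 2*n - 6*t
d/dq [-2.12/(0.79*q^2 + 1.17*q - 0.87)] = (3.3496*q + 2.4804)/(0.79*q^2 + 1.17*q - 0.87)^2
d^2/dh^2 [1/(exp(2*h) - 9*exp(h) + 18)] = ((9 - 4*exp(h))*(exp(2*h) - 9*exp(h) + 18) + 2*(2*exp(h) - 9)^2*exp(h))*exp(h)/(exp(2*h) - 9*exp(h) + 18)^3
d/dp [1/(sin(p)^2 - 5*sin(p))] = (5 - 2*sin(p))*cos(p)/((sin(p) - 5)^2*sin(p)^2)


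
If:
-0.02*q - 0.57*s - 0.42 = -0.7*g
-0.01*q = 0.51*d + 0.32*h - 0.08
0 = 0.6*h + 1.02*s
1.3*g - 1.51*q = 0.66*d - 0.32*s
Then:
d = 1.05760663097911*s + 0.147777202171953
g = 0.827487480573303*s + 0.613238933978012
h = -1.7*s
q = 0.462061820065619*s + 0.463362689230415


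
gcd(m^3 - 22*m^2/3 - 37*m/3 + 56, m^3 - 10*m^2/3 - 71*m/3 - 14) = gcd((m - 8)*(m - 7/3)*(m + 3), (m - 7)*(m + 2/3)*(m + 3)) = m + 3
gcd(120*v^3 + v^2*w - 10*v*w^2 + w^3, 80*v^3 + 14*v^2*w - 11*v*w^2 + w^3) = 40*v^2 - 13*v*w + w^2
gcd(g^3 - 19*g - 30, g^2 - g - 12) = g + 3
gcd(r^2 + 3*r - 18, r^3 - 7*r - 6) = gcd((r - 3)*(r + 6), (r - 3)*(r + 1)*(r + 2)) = r - 3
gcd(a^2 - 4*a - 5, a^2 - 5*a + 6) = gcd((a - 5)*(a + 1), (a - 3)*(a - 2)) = 1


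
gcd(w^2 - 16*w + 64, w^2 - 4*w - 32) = w - 8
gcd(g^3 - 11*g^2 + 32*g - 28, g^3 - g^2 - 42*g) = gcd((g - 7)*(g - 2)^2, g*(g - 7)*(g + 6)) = g - 7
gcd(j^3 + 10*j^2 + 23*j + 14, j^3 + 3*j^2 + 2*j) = j^2 + 3*j + 2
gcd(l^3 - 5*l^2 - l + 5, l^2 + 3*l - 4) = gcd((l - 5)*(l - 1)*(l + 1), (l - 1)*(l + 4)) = l - 1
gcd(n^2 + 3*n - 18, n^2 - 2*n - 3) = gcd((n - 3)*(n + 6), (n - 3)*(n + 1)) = n - 3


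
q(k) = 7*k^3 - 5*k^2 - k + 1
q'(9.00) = 1610.00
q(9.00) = 4690.00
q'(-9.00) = 1790.00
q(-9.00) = -5498.00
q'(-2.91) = 205.93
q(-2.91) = -210.93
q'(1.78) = 47.74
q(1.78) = 22.86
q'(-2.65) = 172.97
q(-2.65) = -161.73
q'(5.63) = 608.33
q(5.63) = 1086.06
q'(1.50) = 31.25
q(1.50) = 11.88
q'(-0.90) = 25.01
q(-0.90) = -7.25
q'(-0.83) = 21.77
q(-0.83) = -5.62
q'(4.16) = 320.82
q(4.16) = 414.25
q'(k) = 21*k^2 - 10*k - 1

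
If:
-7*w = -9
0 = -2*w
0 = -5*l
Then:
No Solution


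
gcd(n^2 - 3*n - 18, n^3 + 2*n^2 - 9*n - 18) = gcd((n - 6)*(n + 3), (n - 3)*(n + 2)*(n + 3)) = n + 3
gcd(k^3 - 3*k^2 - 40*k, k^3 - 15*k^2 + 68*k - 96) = k - 8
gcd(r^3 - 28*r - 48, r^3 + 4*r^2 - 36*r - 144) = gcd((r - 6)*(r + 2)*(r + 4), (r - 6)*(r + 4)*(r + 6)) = r^2 - 2*r - 24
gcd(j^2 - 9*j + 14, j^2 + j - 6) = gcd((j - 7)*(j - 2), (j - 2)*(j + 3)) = j - 2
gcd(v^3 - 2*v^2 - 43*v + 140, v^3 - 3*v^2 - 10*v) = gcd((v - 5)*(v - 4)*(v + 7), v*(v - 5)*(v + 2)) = v - 5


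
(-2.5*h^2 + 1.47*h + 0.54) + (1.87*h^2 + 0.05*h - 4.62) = -0.63*h^2 + 1.52*h - 4.08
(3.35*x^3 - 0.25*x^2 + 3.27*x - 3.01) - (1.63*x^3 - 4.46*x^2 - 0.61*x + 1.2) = 1.72*x^3 + 4.21*x^2 + 3.88*x - 4.21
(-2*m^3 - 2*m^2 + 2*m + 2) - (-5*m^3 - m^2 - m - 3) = 3*m^3 - m^2 + 3*m + 5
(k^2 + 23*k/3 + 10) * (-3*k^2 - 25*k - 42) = -3*k^4 - 48*k^3 - 791*k^2/3 - 572*k - 420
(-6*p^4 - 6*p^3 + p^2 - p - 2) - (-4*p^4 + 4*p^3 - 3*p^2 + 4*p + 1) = -2*p^4 - 10*p^3 + 4*p^2 - 5*p - 3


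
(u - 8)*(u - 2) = u^2 - 10*u + 16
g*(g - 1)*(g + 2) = g^3 + g^2 - 2*g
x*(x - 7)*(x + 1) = x^3 - 6*x^2 - 7*x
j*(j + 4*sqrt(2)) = j^2 + 4*sqrt(2)*j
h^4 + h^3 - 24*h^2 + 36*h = h*(h - 3)*(h - 2)*(h + 6)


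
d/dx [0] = 0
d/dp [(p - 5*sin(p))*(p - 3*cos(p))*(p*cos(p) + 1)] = -(p - 5*sin(p))*(p - 3*cos(p))*(p*sin(p) - cos(p)) + (p - 5*sin(p))*(p*cos(p) + 1)*(3*sin(p) + 1) - (p - 3*cos(p))*(p*cos(p) + 1)*(5*cos(p) - 1)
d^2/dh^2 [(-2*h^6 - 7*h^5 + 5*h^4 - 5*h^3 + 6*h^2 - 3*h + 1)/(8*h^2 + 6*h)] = (-192*h^8 - 696*h^7 - 772*h^6 - 198*h^5 + 135*h^4 - 165*h^3 + 48*h^2 + 36*h + 9)/(h^3*(64*h^3 + 144*h^2 + 108*h + 27))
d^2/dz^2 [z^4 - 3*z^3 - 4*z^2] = 12*z^2 - 18*z - 8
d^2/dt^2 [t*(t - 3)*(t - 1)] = 6*t - 8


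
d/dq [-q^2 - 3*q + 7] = -2*q - 3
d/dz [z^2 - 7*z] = 2*z - 7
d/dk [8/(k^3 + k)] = 8*(-3*k^2 - 1)/(k^2*(k^2 + 1)^2)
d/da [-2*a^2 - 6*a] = -4*a - 6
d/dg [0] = 0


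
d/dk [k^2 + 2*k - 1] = 2*k + 2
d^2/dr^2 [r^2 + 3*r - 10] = 2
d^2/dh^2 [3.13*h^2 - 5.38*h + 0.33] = 6.26000000000000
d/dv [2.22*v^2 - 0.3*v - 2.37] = 4.44*v - 0.3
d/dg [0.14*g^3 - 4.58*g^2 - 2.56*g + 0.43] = 0.42*g^2 - 9.16*g - 2.56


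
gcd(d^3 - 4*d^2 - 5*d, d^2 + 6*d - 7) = 1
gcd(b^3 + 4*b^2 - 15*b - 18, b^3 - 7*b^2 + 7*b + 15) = b^2 - 2*b - 3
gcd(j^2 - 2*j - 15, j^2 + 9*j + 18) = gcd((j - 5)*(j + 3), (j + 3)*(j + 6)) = j + 3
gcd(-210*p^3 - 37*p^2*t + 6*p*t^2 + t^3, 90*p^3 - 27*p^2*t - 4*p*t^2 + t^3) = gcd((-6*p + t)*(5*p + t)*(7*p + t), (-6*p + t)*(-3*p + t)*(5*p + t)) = 30*p^2 + p*t - t^2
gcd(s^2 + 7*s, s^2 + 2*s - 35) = s + 7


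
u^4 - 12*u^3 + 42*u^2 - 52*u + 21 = (u - 7)*(u - 3)*(u - 1)^2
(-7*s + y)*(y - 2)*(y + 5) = -7*s*y^2 - 21*s*y + 70*s + y^3 + 3*y^2 - 10*y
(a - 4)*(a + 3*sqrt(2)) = a^2 - 4*a + 3*sqrt(2)*a - 12*sqrt(2)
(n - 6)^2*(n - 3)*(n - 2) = n^4 - 17*n^3 + 102*n^2 - 252*n + 216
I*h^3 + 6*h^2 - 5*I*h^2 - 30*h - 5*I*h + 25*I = (h - 5)*(h - 5*I)*(I*h + 1)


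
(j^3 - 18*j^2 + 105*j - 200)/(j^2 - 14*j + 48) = (j^2 - 10*j + 25)/(j - 6)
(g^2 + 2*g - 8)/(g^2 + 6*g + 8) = (g - 2)/(g + 2)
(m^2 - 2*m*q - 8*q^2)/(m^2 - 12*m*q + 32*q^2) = (-m - 2*q)/(-m + 8*q)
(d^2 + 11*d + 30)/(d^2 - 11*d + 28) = (d^2 + 11*d + 30)/(d^2 - 11*d + 28)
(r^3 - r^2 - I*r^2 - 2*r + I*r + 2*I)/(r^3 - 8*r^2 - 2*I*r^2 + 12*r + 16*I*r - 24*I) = (r^2 + r*(1 - I) - I)/(r^2 - 2*r*(3 + I) + 12*I)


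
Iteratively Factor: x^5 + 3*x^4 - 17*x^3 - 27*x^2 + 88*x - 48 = (x - 1)*(x^4 + 4*x^3 - 13*x^2 - 40*x + 48) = (x - 1)*(x + 4)*(x^3 - 13*x + 12) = (x - 1)^2*(x + 4)*(x^2 + x - 12) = (x - 3)*(x - 1)^2*(x + 4)*(x + 4)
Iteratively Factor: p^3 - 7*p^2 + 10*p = (p - 2)*(p^2 - 5*p) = p*(p - 2)*(p - 5)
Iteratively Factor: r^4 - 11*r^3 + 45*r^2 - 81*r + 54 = (r - 3)*(r^3 - 8*r^2 + 21*r - 18) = (r - 3)^2*(r^2 - 5*r + 6) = (r - 3)^2*(r - 2)*(r - 3)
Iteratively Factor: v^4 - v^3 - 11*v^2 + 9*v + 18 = (v + 1)*(v^3 - 2*v^2 - 9*v + 18) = (v - 2)*(v + 1)*(v^2 - 9) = (v - 3)*(v - 2)*(v + 1)*(v + 3)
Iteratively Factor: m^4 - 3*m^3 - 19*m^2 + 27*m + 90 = (m + 2)*(m^3 - 5*m^2 - 9*m + 45) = (m - 5)*(m + 2)*(m^2 - 9) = (m - 5)*(m + 2)*(m + 3)*(m - 3)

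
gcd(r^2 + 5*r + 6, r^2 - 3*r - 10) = r + 2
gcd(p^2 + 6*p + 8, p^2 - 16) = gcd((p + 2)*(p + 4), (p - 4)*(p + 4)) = p + 4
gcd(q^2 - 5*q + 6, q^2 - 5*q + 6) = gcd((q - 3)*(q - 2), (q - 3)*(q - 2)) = q^2 - 5*q + 6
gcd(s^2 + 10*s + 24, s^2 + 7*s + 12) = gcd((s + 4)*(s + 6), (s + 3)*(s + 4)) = s + 4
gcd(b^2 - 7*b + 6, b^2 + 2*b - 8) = 1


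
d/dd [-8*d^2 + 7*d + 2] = 7 - 16*d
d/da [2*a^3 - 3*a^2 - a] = 6*a^2 - 6*a - 1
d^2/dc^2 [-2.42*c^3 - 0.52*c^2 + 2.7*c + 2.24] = -14.52*c - 1.04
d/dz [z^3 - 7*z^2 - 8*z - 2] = 3*z^2 - 14*z - 8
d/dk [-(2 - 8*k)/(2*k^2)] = 2*(1 - 2*k)/k^3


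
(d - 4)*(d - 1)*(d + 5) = d^3 - 21*d + 20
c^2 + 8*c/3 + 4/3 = (c + 2/3)*(c + 2)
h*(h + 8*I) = h^2 + 8*I*h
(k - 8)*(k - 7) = k^2 - 15*k + 56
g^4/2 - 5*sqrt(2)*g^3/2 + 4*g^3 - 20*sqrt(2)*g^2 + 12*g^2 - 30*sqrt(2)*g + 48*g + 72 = (g/2 + 1)*(g + 6)*(g - 3*sqrt(2))*(g - 2*sqrt(2))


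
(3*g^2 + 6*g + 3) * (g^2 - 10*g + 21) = 3*g^4 - 24*g^3 + 6*g^2 + 96*g + 63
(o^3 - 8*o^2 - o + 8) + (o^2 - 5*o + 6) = o^3 - 7*o^2 - 6*o + 14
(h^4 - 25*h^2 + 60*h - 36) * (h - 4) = h^5 - 4*h^4 - 25*h^3 + 160*h^2 - 276*h + 144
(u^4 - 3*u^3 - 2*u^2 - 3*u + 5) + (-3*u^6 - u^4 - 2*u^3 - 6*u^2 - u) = -3*u^6 - 5*u^3 - 8*u^2 - 4*u + 5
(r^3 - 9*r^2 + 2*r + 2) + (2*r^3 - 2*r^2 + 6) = 3*r^3 - 11*r^2 + 2*r + 8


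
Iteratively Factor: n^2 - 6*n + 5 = (n - 5)*(n - 1)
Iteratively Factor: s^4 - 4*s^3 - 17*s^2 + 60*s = (s - 3)*(s^3 - s^2 - 20*s) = s*(s - 3)*(s^2 - s - 20) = s*(s - 3)*(s + 4)*(s - 5)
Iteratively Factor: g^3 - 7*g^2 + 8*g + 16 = (g - 4)*(g^2 - 3*g - 4) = (g - 4)^2*(g + 1)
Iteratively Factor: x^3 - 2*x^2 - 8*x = (x + 2)*(x^2 - 4*x) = (x - 4)*(x + 2)*(x)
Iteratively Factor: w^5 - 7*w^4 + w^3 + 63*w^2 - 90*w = (w - 5)*(w^4 - 2*w^3 - 9*w^2 + 18*w) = (w - 5)*(w + 3)*(w^3 - 5*w^2 + 6*w) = w*(w - 5)*(w + 3)*(w^2 - 5*w + 6) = w*(w - 5)*(w - 2)*(w + 3)*(w - 3)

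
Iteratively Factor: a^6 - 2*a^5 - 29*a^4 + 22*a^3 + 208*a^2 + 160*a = (a + 4)*(a^5 - 6*a^4 - 5*a^3 + 42*a^2 + 40*a) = (a + 1)*(a + 4)*(a^4 - 7*a^3 + 2*a^2 + 40*a) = a*(a + 1)*(a + 4)*(a^3 - 7*a^2 + 2*a + 40) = a*(a + 1)*(a + 2)*(a + 4)*(a^2 - 9*a + 20) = a*(a - 5)*(a + 1)*(a + 2)*(a + 4)*(a - 4)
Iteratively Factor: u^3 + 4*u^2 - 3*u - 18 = (u + 3)*(u^2 + u - 6) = (u + 3)^2*(u - 2)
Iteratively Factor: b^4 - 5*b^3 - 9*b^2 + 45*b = (b)*(b^3 - 5*b^2 - 9*b + 45) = b*(b - 5)*(b^2 - 9) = b*(b - 5)*(b + 3)*(b - 3)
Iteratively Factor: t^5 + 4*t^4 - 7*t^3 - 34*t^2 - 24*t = (t)*(t^4 + 4*t^3 - 7*t^2 - 34*t - 24) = t*(t + 1)*(t^3 + 3*t^2 - 10*t - 24) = t*(t + 1)*(t + 2)*(t^2 + t - 12) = t*(t + 1)*(t + 2)*(t + 4)*(t - 3)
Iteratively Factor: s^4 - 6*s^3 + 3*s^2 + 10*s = (s - 2)*(s^3 - 4*s^2 - 5*s) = (s - 5)*(s - 2)*(s^2 + s) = (s - 5)*(s - 2)*(s + 1)*(s)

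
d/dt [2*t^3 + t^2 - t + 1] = 6*t^2 + 2*t - 1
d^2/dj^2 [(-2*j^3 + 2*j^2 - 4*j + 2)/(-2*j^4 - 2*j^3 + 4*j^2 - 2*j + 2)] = 2*(j^9 - 3*j^8 + 15*j^7 - 2*j^6 - 6*j^5 - 9*j^4 + 30*j^3 - 6*j^2 - 6*j + 2)/(j^12 + 3*j^11 - 3*j^10 - 8*j^9 + 9*j^8 - 3*j^7 - 8*j^6 + 21*j^5 - 21*j^4 + 16*j^3 - 9*j^2 + 3*j - 1)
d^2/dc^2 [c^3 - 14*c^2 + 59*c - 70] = 6*c - 28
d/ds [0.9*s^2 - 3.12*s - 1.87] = 1.8*s - 3.12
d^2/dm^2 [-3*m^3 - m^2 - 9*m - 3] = -18*m - 2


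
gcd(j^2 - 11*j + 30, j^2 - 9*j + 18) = j - 6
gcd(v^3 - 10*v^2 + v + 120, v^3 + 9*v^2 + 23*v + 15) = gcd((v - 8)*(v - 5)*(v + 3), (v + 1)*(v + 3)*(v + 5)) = v + 3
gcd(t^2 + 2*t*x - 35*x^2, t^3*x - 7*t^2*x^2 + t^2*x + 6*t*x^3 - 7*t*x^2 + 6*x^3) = 1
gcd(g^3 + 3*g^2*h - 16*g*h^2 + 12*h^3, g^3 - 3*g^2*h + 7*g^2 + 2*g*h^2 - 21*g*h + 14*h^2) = g^2 - 3*g*h + 2*h^2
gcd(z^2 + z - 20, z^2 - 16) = z - 4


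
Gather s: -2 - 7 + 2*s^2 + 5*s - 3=2*s^2 + 5*s - 12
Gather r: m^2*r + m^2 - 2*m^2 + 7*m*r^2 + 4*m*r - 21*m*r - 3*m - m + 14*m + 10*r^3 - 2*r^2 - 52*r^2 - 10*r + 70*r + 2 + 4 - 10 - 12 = -m^2 + 10*m + 10*r^3 + r^2*(7*m - 54) + r*(m^2 - 17*m + 60) - 16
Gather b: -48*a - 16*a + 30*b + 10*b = -64*a + 40*b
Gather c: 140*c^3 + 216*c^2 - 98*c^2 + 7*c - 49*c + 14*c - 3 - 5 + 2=140*c^3 + 118*c^2 - 28*c - 6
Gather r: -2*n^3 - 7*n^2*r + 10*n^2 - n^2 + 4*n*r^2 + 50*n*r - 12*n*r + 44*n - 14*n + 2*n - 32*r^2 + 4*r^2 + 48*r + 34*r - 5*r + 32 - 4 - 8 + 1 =-2*n^3 + 9*n^2 + 32*n + r^2*(4*n - 28) + r*(-7*n^2 + 38*n + 77) + 21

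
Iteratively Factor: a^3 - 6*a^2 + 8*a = (a)*(a^2 - 6*a + 8) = a*(a - 4)*(a - 2)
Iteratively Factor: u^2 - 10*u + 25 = (u - 5)*(u - 5)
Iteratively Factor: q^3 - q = (q + 1)*(q^2 - q) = (q - 1)*(q + 1)*(q)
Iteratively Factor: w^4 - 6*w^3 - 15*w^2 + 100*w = (w + 4)*(w^3 - 10*w^2 + 25*w) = w*(w + 4)*(w^2 - 10*w + 25) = w*(w - 5)*(w + 4)*(w - 5)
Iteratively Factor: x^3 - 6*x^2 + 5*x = (x - 1)*(x^2 - 5*x) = (x - 5)*(x - 1)*(x)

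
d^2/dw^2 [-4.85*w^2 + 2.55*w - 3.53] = -9.70000000000000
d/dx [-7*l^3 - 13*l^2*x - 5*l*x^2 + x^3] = -13*l^2 - 10*l*x + 3*x^2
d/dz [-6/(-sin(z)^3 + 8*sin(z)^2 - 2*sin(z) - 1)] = 6*(-3*sin(z)^2 + 16*sin(z) - 2)*cos(z)/(sin(z)^3 - 8*sin(z)^2 + 2*sin(z) + 1)^2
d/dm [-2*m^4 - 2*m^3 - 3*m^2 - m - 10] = -8*m^3 - 6*m^2 - 6*m - 1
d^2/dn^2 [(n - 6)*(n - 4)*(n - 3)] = 6*n - 26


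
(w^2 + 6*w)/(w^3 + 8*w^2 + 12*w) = 1/(w + 2)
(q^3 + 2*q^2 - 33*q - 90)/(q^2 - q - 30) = q + 3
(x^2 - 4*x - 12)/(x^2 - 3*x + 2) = (x^2 - 4*x - 12)/(x^2 - 3*x + 2)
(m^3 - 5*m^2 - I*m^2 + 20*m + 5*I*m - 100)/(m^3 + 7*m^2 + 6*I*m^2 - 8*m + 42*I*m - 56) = (m^2 - 5*m*(1 + I) + 25*I)/(m^2 + m*(7 + 2*I) + 14*I)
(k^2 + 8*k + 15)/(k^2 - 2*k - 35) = (k + 3)/(k - 7)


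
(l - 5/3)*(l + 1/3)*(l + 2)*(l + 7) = l^4 + 23*l^3/3 + 13*l^2/9 - 71*l/3 - 70/9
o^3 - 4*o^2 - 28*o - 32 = (o - 8)*(o + 2)^2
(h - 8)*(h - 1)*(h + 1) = h^3 - 8*h^2 - h + 8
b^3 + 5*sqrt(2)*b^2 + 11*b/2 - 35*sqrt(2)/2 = (b - sqrt(2))*(b + 5*sqrt(2)/2)*(b + 7*sqrt(2)/2)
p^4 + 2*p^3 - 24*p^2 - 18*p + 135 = (p - 3)^2*(p + 3)*(p + 5)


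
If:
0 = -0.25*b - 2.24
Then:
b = -8.96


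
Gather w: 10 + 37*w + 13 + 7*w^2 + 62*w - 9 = 7*w^2 + 99*w + 14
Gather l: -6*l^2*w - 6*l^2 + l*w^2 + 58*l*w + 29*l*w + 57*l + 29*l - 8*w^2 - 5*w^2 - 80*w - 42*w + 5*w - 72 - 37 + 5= l^2*(-6*w - 6) + l*(w^2 + 87*w + 86) - 13*w^2 - 117*w - 104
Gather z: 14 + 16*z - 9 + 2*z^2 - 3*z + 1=2*z^2 + 13*z + 6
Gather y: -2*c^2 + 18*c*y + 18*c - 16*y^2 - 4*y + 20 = -2*c^2 + 18*c - 16*y^2 + y*(18*c - 4) + 20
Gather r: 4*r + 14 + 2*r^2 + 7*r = 2*r^2 + 11*r + 14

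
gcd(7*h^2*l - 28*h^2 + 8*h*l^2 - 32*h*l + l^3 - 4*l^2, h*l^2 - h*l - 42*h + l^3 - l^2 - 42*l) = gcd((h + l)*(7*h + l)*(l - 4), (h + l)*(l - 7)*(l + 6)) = h + l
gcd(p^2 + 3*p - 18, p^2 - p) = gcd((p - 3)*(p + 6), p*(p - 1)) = 1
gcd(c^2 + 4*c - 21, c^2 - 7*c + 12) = c - 3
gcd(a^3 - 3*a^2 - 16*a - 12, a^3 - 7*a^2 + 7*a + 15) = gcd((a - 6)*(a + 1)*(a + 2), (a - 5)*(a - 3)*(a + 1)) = a + 1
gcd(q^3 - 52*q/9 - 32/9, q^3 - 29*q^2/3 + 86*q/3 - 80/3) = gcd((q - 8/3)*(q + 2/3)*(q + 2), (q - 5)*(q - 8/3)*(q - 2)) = q - 8/3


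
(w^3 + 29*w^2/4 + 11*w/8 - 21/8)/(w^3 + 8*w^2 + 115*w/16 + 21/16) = 2*(2*w - 1)/(4*w + 1)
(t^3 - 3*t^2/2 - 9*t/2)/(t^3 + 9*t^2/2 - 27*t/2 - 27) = t/(t + 6)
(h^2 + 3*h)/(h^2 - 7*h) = (h + 3)/(h - 7)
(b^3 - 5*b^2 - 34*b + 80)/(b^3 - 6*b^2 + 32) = (b^3 - 5*b^2 - 34*b + 80)/(b^3 - 6*b^2 + 32)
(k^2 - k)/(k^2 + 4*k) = (k - 1)/(k + 4)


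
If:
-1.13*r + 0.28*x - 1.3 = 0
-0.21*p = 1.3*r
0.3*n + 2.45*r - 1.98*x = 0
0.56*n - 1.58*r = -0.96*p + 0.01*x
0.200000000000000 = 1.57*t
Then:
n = -83.07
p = 38.12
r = -6.16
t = 0.13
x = -20.21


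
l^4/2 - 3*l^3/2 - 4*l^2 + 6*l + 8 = (l/2 + 1)*(l - 4)*(l - 2)*(l + 1)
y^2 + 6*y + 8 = (y + 2)*(y + 4)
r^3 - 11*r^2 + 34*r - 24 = (r - 6)*(r - 4)*(r - 1)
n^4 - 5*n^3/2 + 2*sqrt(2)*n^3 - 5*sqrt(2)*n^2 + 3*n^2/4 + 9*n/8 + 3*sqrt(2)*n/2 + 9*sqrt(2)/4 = (n - 3/2)^2*(n + 1/2)*(n + 2*sqrt(2))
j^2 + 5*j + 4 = (j + 1)*(j + 4)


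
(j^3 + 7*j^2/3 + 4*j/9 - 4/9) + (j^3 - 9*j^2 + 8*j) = 2*j^3 - 20*j^2/3 + 76*j/9 - 4/9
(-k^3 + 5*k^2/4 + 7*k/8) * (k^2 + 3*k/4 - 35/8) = -k^5 + k^4/2 + 99*k^3/16 - 77*k^2/16 - 245*k/64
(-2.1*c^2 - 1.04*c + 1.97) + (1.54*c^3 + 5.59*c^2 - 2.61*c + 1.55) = 1.54*c^3 + 3.49*c^2 - 3.65*c + 3.52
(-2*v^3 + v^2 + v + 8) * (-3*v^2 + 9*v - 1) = 6*v^5 - 21*v^4 + 8*v^3 - 16*v^2 + 71*v - 8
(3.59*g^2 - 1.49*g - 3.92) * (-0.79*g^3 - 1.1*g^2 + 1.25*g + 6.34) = -2.8361*g^5 - 2.7719*g^4 + 9.2233*g^3 + 25.2101*g^2 - 14.3466*g - 24.8528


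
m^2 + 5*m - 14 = (m - 2)*(m + 7)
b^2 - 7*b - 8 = (b - 8)*(b + 1)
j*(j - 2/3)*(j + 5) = j^3 + 13*j^2/3 - 10*j/3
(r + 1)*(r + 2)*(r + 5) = r^3 + 8*r^2 + 17*r + 10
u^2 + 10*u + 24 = (u + 4)*(u + 6)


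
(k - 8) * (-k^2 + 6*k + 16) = -k^3 + 14*k^2 - 32*k - 128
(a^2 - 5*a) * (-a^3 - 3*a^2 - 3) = -a^5 + 2*a^4 + 15*a^3 - 3*a^2 + 15*a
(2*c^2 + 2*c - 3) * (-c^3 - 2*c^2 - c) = -2*c^5 - 6*c^4 - 3*c^3 + 4*c^2 + 3*c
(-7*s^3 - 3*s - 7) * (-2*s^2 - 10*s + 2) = 14*s^5 + 70*s^4 - 8*s^3 + 44*s^2 + 64*s - 14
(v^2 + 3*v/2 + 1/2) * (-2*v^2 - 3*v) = -2*v^4 - 6*v^3 - 11*v^2/2 - 3*v/2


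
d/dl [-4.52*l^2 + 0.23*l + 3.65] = 0.23 - 9.04*l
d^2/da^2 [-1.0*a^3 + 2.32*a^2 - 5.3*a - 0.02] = 4.64 - 6.0*a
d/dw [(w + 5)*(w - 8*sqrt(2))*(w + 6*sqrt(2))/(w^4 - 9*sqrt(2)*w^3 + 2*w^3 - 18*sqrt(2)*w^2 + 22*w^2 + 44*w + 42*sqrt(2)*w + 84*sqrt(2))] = (-w^6 - 10*w^5 + 4*sqrt(2)*w^5 + 61*sqrt(2)*w^4 + 264*w^4 - 1604*sqrt(2)*w^3 + 2032*w^3 - 14094*sqrt(2)*w^2 + 4684*w^2 - 16440*sqrt(2)*w + 20448*w + 12096*sqrt(2) + 19440)/(w^8 - 18*sqrt(2)*w^7 + 4*w^7 - 72*sqrt(2)*w^6 + 210*w^6 - 384*sqrt(2)*w^5 + 824*w^5 - 1248*sqrt(2)*w^4 - 204*w^4 - 4112*w^3 + 600*sqrt(2)*w^3 - 584*w^2 + 7392*sqrt(2)*w^2 + 7392*sqrt(2)*w + 14112*w + 14112)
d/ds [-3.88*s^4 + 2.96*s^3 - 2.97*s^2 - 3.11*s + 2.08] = -15.52*s^3 + 8.88*s^2 - 5.94*s - 3.11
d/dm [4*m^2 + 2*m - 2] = 8*m + 2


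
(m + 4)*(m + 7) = m^2 + 11*m + 28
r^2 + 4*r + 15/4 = (r + 3/2)*(r + 5/2)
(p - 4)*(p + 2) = p^2 - 2*p - 8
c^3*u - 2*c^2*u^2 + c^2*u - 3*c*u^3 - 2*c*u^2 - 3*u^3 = (c - 3*u)*(c + u)*(c*u + u)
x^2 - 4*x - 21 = (x - 7)*(x + 3)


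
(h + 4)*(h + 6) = h^2 + 10*h + 24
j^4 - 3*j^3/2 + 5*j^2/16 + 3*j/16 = j*(j - 1)*(j - 3/4)*(j + 1/4)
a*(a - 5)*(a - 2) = a^3 - 7*a^2 + 10*a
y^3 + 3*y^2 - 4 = (y - 1)*(y + 2)^2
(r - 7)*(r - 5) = r^2 - 12*r + 35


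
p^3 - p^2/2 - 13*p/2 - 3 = (p - 3)*(p + 1/2)*(p + 2)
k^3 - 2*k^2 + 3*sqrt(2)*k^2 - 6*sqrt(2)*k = k*(k - 2)*(k + 3*sqrt(2))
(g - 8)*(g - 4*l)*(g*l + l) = g^3*l - 4*g^2*l^2 - 7*g^2*l + 28*g*l^2 - 8*g*l + 32*l^2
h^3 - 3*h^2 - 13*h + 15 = (h - 5)*(h - 1)*(h + 3)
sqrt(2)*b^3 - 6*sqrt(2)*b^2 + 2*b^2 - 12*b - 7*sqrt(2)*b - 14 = (b - 7)*(b + sqrt(2))*(sqrt(2)*b + sqrt(2))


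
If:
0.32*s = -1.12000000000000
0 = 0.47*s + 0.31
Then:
No Solution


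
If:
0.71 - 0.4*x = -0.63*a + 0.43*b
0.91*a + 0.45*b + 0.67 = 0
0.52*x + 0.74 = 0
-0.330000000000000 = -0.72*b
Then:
No Solution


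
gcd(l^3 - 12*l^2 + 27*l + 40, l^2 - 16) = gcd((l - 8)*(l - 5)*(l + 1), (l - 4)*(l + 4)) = 1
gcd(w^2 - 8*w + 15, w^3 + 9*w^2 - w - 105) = w - 3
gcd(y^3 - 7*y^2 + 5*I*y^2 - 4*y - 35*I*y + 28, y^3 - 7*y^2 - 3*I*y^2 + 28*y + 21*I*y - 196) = y^2 + y*(-7 + 4*I) - 28*I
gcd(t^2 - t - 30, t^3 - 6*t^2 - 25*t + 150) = t^2 - t - 30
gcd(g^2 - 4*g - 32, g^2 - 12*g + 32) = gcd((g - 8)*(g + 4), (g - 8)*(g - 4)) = g - 8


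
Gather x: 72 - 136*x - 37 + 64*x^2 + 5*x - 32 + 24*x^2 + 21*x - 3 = 88*x^2 - 110*x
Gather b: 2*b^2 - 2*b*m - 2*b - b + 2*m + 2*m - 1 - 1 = 2*b^2 + b*(-2*m - 3) + 4*m - 2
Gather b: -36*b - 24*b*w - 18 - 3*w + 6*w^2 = b*(-24*w - 36) + 6*w^2 - 3*w - 18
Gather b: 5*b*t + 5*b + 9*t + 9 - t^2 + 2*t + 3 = b*(5*t + 5) - t^2 + 11*t + 12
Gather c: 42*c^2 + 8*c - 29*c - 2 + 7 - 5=42*c^2 - 21*c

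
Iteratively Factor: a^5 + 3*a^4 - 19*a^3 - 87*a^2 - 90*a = (a)*(a^4 + 3*a^3 - 19*a^2 - 87*a - 90) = a*(a + 3)*(a^3 - 19*a - 30) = a*(a - 5)*(a + 3)*(a^2 + 5*a + 6) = a*(a - 5)*(a + 3)^2*(a + 2)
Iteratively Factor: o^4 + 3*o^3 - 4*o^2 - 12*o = (o)*(o^3 + 3*o^2 - 4*o - 12) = o*(o + 3)*(o^2 - 4) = o*(o + 2)*(o + 3)*(o - 2)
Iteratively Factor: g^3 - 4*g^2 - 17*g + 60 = (g - 5)*(g^2 + g - 12) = (g - 5)*(g + 4)*(g - 3)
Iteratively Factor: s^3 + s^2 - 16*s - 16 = (s + 1)*(s^2 - 16) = (s + 1)*(s + 4)*(s - 4)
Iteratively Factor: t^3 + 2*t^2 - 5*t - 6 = (t - 2)*(t^2 + 4*t + 3) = (t - 2)*(t + 1)*(t + 3)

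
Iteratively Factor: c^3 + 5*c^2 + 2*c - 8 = (c + 4)*(c^2 + c - 2) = (c + 2)*(c + 4)*(c - 1)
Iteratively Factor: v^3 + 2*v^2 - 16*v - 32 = (v + 4)*(v^2 - 2*v - 8) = (v - 4)*(v + 4)*(v + 2)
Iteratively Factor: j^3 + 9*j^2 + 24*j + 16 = (j + 4)*(j^2 + 5*j + 4) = (j + 4)^2*(j + 1)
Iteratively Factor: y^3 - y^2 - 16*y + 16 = (y - 4)*(y^2 + 3*y - 4) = (y - 4)*(y + 4)*(y - 1)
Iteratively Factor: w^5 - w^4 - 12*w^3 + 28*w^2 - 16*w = (w - 2)*(w^4 + w^3 - 10*w^2 + 8*w) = w*(w - 2)*(w^3 + w^2 - 10*w + 8) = w*(w - 2)^2*(w^2 + 3*w - 4) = w*(w - 2)^2*(w - 1)*(w + 4)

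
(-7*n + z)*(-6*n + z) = 42*n^2 - 13*n*z + z^2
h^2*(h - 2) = h^3 - 2*h^2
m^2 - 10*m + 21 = (m - 7)*(m - 3)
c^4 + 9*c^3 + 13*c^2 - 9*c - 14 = (c - 1)*(c + 1)*(c + 2)*(c + 7)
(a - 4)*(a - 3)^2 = a^3 - 10*a^2 + 33*a - 36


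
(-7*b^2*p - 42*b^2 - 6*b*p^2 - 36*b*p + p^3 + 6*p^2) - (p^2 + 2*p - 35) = -7*b^2*p - 42*b^2 - 6*b*p^2 - 36*b*p + p^3 + 5*p^2 - 2*p + 35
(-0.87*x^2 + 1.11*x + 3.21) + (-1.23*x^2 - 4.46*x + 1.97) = -2.1*x^2 - 3.35*x + 5.18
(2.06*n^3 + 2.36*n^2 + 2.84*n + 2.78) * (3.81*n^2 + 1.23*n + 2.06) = 7.8486*n^5 + 11.5254*n^4 + 17.9668*n^3 + 18.9466*n^2 + 9.2698*n + 5.7268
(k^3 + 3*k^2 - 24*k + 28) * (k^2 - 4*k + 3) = k^5 - k^4 - 33*k^3 + 133*k^2 - 184*k + 84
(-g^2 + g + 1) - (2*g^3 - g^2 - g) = -2*g^3 + 2*g + 1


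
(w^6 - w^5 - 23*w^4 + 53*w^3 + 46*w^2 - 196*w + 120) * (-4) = -4*w^6 + 4*w^5 + 92*w^4 - 212*w^3 - 184*w^2 + 784*w - 480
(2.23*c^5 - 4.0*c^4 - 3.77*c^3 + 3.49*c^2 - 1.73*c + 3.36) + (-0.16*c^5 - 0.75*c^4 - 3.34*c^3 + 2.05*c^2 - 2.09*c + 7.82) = 2.07*c^5 - 4.75*c^4 - 7.11*c^3 + 5.54*c^2 - 3.82*c + 11.18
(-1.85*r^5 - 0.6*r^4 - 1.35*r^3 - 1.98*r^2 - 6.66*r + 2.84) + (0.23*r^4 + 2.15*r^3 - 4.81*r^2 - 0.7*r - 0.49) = -1.85*r^5 - 0.37*r^4 + 0.8*r^3 - 6.79*r^2 - 7.36*r + 2.35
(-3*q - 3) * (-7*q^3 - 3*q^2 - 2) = 21*q^4 + 30*q^3 + 9*q^2 + 6*q + 6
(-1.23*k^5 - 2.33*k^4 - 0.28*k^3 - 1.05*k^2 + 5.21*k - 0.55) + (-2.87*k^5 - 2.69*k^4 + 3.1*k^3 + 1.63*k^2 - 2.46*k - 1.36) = -4.1*k^5 - 5.02*k^4 + 2.82*k^3 + 0.58*k^2 + 2.75*k - 1.91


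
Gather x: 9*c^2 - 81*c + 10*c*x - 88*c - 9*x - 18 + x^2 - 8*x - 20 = 9*c^2 - 169*c + x^2 + x*(10*c - 17) - 38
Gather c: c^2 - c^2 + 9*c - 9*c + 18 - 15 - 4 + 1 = 0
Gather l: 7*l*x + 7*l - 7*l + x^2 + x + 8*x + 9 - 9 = 7*l*x + x^2 + 9*x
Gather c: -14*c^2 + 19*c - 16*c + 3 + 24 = -14*c^2 + 3*c + 27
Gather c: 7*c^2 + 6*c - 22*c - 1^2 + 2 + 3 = 7*c^2 - 16*c + 4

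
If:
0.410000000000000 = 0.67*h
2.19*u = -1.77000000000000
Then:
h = 0.61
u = -0.81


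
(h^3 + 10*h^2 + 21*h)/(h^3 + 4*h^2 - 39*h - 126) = h/(h - 6)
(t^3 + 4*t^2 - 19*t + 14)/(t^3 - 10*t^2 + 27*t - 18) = (t^2 + 5*t - 14)/(t^2 - 9*t + 18)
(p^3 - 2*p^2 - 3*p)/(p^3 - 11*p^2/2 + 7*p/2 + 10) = 2*p*(p - 3)/(2*p^2 - 13*p + 20)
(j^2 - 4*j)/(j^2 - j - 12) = j/(j + 3)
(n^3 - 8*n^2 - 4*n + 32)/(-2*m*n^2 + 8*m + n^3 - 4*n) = (8 - n)/(2*m - n)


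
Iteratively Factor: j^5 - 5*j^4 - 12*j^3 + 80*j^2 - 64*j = (j - 1)*(j^4 - 4*j^3 - 16*j^2 + 64*j) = (j - 4)*(j - 1)*(j^3 - 16*j) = j*(j - 4)*(j - 1)*(j^2 - 16) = j*(j - 4)^2*(j - 1)*(j + 4)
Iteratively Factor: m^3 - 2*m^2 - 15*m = (m + 3)*(m^2 - 5*m) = m*(m + 3)*(m - 5)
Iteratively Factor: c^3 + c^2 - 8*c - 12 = (c - 3)*(c^2 + 4*c + 4) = (c - 3)*(c + 2)*(c + 2)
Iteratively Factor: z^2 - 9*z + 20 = (z - 4)*(z - 5)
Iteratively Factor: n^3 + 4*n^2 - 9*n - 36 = (n + 4)*(n^2 - 9) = (n + 3)*(n + 4)*(n - 3)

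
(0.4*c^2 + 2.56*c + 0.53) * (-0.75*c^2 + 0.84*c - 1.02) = -0.3*c^4 - 1.584*c^3 + 1.3449*c^2 - 2.166*c - 0.5406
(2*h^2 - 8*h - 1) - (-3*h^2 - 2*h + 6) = 5*h^2 - 6*h - 7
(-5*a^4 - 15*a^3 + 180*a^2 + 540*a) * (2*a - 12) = -10*a^5 + 30*a^4 + 540*a^3 - 1080*a^2 - 6480*a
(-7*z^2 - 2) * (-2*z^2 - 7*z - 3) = 14*z^4 + 49*z^3 + 25*z^2 + 14*z + 6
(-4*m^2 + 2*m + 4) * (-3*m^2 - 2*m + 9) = 12*m^4 + 2*m^3 - 52*m^2 + 10*m + 36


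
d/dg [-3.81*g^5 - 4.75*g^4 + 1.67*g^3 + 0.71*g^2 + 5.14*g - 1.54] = -19.05*g^4 - 19.0*g^3 + 5.01*g^2 + 1.42*g + 5.14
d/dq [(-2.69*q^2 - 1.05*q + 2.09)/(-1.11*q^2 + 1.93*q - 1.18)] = (-6.3572*q^2 + 10.9882*q - 2.7947)/(1.2321*q^4 - 4.2846*q^3 + 6.3445*q^2 - 4.5548*q + 1.3924)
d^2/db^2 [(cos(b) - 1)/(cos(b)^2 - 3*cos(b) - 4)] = (9*sin(b)^4*cos(b) - sin(b)^4 + 33*sin(b)^2 + 35*cos(b)/4 + 39*cos(3*b)/4 - cos(5*b)/2 + 18)/(sin(b)^2 + 3*cos(b) + 3)^3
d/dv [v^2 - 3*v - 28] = 2*v - 3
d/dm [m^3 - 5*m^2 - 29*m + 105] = 3*m^2 - 10*m - 29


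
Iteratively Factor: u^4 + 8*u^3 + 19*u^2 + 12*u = (u + 1)*(u^3 + 7*u^2 + 12*u) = (u + 1)*(u + 3)*(u^2 + 4*u) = u*(u + 1)*(u + 3)*(u + 4)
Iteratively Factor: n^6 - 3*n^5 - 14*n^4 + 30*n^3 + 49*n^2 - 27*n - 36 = (n + 1)*(n^5 - 4*n^4 - 10*n^3 + 40*n^2 + 9*n - 36) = (n + 1)*(n + 3)*(n^4 - 7*n^3 + 11*n^2 + 7*n - 12) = (n - 1)*(n + 1)*(n + 3)*(n^3 - 6*n^2 + 5*n + 12) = (n - 4)*(n - 1)*(n + 1)*(n + 3)*(n^2 - 2*n - 3) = (n - 4)*(n - 3)*(n - 1)*(n + 1)*(n + 3)*(n + 1)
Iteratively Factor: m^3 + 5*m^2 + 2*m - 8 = (m + 4)*(m^2 + m - 2) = (m - 1)*(m + 4)*(m + 2)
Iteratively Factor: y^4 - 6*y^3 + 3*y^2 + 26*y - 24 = (y - 1)*(y^3 - 5*y^2 - 2*y + 24) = (y - 1)*(y + 2)*(y^2 - 7*y + 12) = (y - 4)*(y - 1)*(y + 2)*(y - 3)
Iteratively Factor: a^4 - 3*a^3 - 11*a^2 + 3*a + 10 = (a + 2)*(a^3 - 5*a^2 - a + 5) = (a + 1)*(a + 2)*(a^2 - 6*a + 5) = (a - 1)*(a + 1)*(a + 2)*(a - 5)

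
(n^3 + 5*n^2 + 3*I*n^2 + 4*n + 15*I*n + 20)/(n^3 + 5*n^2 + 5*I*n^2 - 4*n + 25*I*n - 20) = (n - I)/(n + I)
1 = 1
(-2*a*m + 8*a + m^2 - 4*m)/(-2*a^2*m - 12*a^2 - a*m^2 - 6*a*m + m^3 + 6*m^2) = (m - 4)/(a*m + 6*a + m^2 + 6*m)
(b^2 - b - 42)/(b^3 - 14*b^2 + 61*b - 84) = (b + 6)/(b^2 - 7*b + 12)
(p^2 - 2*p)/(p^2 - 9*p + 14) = p/(p - 7)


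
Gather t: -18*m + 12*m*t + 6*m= 12*m*t - 12*m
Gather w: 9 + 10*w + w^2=w^2 + 10*w + 9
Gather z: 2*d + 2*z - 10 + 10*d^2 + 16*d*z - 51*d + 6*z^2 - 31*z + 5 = 10*d^2 - 49*d + 6*z^2 + z*(16*d - 29) - 5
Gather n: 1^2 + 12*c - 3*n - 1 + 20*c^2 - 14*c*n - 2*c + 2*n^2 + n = 20*c^2 + 10*c + 2*n^2 + n*(-14*c - 2)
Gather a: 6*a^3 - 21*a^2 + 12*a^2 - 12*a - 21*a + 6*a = 6*a^3 - 9*a^2 - 27*a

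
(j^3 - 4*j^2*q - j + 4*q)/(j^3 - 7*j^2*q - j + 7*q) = (-j + 4*q)/(-j + 7*q)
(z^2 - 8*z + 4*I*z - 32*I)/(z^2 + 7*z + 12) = (z^2 + 4*z*(-2 + I) - 32*I)/(z^2 + 7*z + 12)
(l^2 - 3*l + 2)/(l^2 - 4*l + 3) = (l - 2)/(l - 3)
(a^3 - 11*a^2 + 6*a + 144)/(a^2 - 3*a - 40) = (a^2 - 3*a - 18)/(a + 5)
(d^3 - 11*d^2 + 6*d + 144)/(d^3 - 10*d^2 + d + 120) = (d - 6)/(d - 5)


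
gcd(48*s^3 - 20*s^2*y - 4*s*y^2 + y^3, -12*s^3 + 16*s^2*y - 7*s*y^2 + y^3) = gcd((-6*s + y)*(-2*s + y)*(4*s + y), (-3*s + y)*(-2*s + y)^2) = -2*s + y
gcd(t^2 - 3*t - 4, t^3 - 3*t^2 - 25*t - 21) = t + 1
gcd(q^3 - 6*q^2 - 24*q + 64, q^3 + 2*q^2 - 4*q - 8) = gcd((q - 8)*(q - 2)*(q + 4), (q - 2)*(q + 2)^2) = q - 2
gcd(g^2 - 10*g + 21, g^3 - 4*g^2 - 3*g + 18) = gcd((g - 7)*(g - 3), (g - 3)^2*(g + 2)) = g - 3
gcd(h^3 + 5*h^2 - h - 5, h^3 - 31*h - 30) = h^2 + 6*h + 5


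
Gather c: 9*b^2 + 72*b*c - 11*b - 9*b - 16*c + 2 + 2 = 9*b^2 - 20*b + c*(72*b - 16) + 4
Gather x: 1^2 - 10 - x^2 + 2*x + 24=-x^2 + 2*x + 15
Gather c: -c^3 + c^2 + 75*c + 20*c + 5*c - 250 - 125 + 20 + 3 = -c^3 + c^2 + 100*c - 352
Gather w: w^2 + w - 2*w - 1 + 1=w^2 - w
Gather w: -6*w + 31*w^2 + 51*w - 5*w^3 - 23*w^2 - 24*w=-5*w^3 + 8*w^2 + 21*w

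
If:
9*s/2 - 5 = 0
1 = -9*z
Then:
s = 10/9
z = -1/9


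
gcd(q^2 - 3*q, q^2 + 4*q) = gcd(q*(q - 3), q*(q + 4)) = q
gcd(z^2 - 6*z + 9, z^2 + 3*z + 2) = 1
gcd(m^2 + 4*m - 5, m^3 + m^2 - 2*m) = m - 1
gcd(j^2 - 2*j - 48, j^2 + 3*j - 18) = j + 6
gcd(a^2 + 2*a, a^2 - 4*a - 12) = a + 2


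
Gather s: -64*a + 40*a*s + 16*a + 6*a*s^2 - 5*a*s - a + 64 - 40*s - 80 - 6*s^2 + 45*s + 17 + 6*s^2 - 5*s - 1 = 6*a*s^2 + 35*a*s - 49*a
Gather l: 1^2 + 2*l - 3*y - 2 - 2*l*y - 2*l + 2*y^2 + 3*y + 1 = -2*l*y + 2*y^2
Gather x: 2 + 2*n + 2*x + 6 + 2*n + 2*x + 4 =4*n + 4*x + 12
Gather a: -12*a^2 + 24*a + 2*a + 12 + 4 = -12*a^2 + 26*a + 16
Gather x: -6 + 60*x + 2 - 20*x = 40*x - 4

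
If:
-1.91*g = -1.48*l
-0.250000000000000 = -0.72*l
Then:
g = 0.27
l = 0.35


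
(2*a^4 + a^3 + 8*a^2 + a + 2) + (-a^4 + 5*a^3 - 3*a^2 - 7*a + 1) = a^4 + 6*a^3 + 5*a^2 - 6*a + 3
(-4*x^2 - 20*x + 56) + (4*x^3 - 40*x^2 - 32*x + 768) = 4*x^3 - 44*x^2 - 52*x + 824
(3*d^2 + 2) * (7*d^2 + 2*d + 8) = 21*d^4 + 6*d^3 + 38*d^2 + 4*d + 16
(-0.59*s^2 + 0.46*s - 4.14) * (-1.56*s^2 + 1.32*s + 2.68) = 0.9204*s^4 - 1.4964*s^3 + 5.4844*s^2 - 4.232*s - 11.0952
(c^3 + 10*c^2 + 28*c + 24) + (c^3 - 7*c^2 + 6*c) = 2*c^3 + 3*c^2 + 34*c + 24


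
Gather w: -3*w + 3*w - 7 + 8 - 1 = 0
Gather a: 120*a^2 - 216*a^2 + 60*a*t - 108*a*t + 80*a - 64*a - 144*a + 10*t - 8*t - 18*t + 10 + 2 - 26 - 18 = -96*a^2 + a*(-48*t - 128) - 16*t - 32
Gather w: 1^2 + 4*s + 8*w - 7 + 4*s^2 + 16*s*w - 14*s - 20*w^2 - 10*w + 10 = 4*s^2 - 10*s - 20*w^2 + w*(16*s - 2) + 4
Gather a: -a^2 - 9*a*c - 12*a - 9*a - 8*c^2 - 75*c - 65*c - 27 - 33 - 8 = -a^2 + a*(-9*c - 21) - 8*c^2 - 140*c - 68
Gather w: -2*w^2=-2*w^2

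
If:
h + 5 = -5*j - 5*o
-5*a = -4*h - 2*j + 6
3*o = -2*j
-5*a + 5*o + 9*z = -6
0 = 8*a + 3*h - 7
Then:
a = -82/187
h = 655/187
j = -954/187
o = 636/187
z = -4712/1683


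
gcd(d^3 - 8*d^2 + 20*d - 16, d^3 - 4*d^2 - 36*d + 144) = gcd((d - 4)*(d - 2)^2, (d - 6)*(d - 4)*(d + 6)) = d - 4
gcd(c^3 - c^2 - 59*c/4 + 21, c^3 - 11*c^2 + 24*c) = 1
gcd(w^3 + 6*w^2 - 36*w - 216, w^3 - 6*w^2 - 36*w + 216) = w^2 - 36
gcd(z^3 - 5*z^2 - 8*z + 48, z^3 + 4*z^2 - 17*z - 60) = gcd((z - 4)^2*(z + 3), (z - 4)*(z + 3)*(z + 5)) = z^2 - z - 12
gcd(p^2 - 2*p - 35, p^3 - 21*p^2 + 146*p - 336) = p - 7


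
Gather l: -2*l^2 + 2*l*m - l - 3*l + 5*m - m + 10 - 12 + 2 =-2*l^2 + l*(2*m - 4) + 4*m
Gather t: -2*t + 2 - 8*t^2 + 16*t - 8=-8*t^2 + 14*t - 6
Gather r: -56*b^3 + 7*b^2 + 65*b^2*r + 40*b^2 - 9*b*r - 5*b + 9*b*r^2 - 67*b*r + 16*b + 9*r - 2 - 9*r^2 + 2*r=-56*b^3 + 47*b^2 + 11*b + r^2*(9*b - 9) + r*(65*b^2 - 76*b + 11) - 2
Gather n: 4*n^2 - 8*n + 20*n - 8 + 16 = 4*n^2 + 12*n + 8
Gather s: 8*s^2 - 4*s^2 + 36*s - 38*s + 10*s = 4*s^2 + 8*s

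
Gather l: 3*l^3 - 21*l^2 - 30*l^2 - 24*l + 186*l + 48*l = 3*l^3 - 51*l^2 + 210*l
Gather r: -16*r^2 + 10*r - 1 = -16*r^2 + 10*r - 1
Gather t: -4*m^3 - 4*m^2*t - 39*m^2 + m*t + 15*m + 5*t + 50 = -4*m^3 - 39*m^2 + 15*m + t*(-4*m^2 + m + 5) + 50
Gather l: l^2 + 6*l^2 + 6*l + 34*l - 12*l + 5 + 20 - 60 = 7*l^2 + 28*l - 35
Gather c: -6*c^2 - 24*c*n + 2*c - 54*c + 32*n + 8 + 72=-6*c^2 + c*(-24*n - 52) + 32*n + 80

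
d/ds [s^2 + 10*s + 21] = 2*s + 10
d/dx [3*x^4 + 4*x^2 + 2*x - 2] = 12*x^3 + 8*x + 2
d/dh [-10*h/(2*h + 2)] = -5/(h + 1)^2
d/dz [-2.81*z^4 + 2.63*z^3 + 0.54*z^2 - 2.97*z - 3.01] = -11.24*z^3 + 7.89*z^2 + 1.08*z - 2.97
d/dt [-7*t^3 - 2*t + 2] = -21*t^2 - 2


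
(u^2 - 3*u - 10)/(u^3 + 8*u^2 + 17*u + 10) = (u - 5)/(u^2 + 6*u + 5)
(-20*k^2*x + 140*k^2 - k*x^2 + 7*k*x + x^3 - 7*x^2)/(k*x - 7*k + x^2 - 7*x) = (-20*k^2 - k*x + x^2)/(k + x)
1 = 1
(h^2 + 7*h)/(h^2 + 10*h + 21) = h/(h + 3)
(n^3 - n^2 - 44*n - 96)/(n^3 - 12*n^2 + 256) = (n + 3)/(n - 8)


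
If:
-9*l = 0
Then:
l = 0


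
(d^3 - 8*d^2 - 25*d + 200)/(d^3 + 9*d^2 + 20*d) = (d^2 - 13*d + 40)/(d*(d + 4))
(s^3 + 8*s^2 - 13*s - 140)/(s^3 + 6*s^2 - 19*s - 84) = (s + 5)/(s + 3)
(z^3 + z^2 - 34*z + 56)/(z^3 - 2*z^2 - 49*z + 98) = (z - 4)/(z - 7)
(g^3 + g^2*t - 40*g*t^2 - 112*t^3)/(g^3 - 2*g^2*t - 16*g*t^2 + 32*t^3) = (g^2 - 3*g*t - 28*t^2)/(g^2 - 6*g*t + 8*t^2)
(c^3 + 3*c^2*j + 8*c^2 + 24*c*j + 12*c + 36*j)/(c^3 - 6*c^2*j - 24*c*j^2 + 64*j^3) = (c^3 + 3*c^2*j + 8*c^2 + 24*c*j + 12*c + 36*j)/(c^3 - 6*c^2*j - 24*c*j^2 + 64*j^3)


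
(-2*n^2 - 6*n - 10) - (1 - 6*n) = -2*n^2 - 11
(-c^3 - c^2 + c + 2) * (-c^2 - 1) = c^5 + c^4 - c^2 - c - 2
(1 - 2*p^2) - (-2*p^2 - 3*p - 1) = 3*p + 2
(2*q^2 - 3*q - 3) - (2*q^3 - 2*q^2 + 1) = -2*q^3 + 4*q^2 - 3*q - 4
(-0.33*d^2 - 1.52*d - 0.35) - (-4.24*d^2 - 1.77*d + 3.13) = 3.91*d^2 + 0.25*d - 3.48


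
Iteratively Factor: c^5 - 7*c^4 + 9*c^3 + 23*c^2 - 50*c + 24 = (c - 4)*(c^4 - 3*c^3 - 3*c^2 + 11*c - 6) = (c - 4)*(c - 3)*(c^3 - 3*c + 2) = (c - 4)*(c - 3)*(c - 1)*(c^2 + c - 2) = (c - 4)*(c - 3)*(c - 1)*(c + 2)*(c - 1)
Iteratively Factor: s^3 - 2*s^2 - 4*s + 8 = (s - 2)*(s^2 - 4) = (s - 2)^2*(s + 2)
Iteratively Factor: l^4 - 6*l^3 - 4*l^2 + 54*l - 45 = (l - 1)*(l^3 - 5*l^2 - 9*l + 45) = (l - 5)*(l - 1)*(l^2 - 9) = (l - 5)*(l - 1)*(l + 3)*(l - 3)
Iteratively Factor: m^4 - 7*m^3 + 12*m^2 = (m)*(m^3 - 7*m^2 + 12*m) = m*(m - 4)*(m^2 - 3*m) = m^2*(m - 4)*(m - 3)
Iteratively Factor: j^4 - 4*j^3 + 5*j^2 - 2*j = (j - 2)*(j^3 - 2*j^2 + j) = j*(j - 2)*(j^2 - 2*j + 1) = j*(j - 2)*(j - 1)*(j - 1)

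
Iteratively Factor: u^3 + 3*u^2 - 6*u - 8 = (u + 1)*(u^2 + 2*u - 8) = (u - 2)*(u + 1)*(u + 4)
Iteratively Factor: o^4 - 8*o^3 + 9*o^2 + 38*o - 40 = (o - 4)*(o^3 - 4*o^2 - 7*o + 10) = (o - 4)*(o + 2)*(o^2 - 6*o + 5) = (o - 5)*(o - 4)*(o + 2)*(o - 1)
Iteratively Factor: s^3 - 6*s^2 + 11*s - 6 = (s - 2)*(s^2 - 4*s + 3) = (s - 3)*(s - 2)*(s - 1)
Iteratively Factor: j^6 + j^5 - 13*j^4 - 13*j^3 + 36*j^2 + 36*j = (j + 2)*(j^5 - j^4 - 11*j^3 + 9*j^2 + 18*j) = (j + 2)*(j + 3)*(j^4 - 4*j^3 + j^2 + 6*j) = (j - 2)*(j + 2)*(j + 3)*(j^3 - 2*j^2 - 3*j) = (j - 3)*(j - 2)*(j + 2)*(j + 3)*(j^2 + j) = (j - 3)*(j - 2)*(j + 1)*(j + 2)*(j + 3)*(j)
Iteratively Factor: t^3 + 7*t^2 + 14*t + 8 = (t + 1)*(t^2 + 6*t + 8) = (t + 1)*(t + 4)*(t + 2)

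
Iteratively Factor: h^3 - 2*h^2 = (h)*(h^2 - 2*h) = h*(h - 2)*(h)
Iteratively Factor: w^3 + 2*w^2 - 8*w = (w - 2)*(w^2 + 4*w) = (w - 2)*(w + 4)*(w)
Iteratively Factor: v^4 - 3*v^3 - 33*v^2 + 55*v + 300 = (v - 5)*(v^3 + 2*v^2 - 23*v - 60) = (v - 5)*(v + 3)*(v^2 - v - 20) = (v - 5)^2*(v + 3)*(v + 4)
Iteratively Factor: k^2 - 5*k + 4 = (k - 4)*(k - 1)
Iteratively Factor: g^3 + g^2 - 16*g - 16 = (g - 4)*(g^2 + 5*g + 4) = (g - 4)*(g + 1)*(g + 4)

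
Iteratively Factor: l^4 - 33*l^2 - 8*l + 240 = (l - 5)*(l^3 + 5*l^2 - 8*l - 48) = (l - 5)*(l + 4)*(l^2 + l - 12) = (l - 5)*(l + 4)^2*(l - 3)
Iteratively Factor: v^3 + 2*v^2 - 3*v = (v - 1)*(v^2 + 3*v) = (v - 1)*(v + 3)*(v)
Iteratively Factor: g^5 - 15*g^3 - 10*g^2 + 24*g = (g - 4)*(g^4 + 4*g^3 + g^2 - 6*g) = (g - 4)*(g + 3)*(g^3 + g^2 - 2*g) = (g - 4)*(g + 2)*(g + 3)*(g^2 - g) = (g - 4)*(g - 1)*(g + 2)*(g + 3)*(g)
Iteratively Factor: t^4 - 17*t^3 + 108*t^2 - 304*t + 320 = (t - 4)*(t^3 - 13*t^2 + 56*t - 80) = (t - 4)^2*(t^2 - 9*t + 20) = (t - 4)^3*(t - 5)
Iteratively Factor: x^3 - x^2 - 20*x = (x + 4)*(x^2 - 5*x) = (x - 5)*(x + 4)*(x)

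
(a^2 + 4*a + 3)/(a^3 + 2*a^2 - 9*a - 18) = (a + 1)/(a^2 - a - 6)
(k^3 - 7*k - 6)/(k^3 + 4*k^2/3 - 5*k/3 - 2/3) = 3*(k^2 - 2*k - 3)/(3*k^2 - 2*k - 1)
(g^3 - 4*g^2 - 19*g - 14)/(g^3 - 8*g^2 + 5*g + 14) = (g + 2)/(g - 2)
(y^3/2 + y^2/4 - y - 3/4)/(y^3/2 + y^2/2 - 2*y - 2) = (2*y^2 - y - 3)/(2*(y^2 - 4))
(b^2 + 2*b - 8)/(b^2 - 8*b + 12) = (b + 4)/(b - 6)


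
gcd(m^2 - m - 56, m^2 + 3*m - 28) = m + 7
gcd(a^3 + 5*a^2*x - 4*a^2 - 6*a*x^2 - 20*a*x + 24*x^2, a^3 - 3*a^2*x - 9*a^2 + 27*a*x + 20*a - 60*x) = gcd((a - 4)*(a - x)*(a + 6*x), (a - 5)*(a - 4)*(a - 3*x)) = a - 4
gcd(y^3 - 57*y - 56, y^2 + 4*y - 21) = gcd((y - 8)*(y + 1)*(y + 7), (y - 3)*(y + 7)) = y + 7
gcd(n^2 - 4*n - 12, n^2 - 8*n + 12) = n - 6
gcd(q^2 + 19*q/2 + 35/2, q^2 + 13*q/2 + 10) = q + 5/2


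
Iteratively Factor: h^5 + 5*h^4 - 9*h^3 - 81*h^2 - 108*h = (h + 3)*(h^4 + 2*h^3 - 15*h^2 - 36*h) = (h + 3)^2*(h^3 - h^2 - 12*h) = (h - 4)*(h + 3)^2*(h^2 + 3*h) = h*(h - 4)*(h + 3)^2*(h + 3)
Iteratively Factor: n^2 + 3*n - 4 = (n - 1)*(n + 4)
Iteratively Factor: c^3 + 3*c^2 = (c)*(c^2 + 3*c) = c*(c + 3)*(c)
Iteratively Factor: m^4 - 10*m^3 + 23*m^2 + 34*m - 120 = (m - 4)*(m^3 - 6*m^2 - m + 30) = (m - 5)*(m - 4)*(m^2 - m - 6) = (m - 5)*(m - 4)*(m - 3)*(m + 2)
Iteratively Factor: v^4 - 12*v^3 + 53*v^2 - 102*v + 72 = (v - 4)*(v^3 - 8*v^2 + 21*v - 18) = (v - 4)*(v - 2)*(v^2 - 6*v + 9) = (v - 4)*(v - 3)*(v - 2)*(v - 3)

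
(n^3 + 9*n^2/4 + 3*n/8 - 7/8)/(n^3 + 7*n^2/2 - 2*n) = (4*n^2 + 11*n + 7)/(4*n*(n + 4))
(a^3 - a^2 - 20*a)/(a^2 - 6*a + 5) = a*(a + 4)/(a - 1)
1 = 1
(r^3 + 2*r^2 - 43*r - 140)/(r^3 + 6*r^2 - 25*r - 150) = (r^2 - 3*r - 28)/(r^2 + r - 30)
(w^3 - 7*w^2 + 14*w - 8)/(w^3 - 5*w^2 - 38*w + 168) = (w^2 - 3*w + 2)/(w^2 - w - 42)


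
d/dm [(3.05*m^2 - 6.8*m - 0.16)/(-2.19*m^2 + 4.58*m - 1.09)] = (-0.923000000000002*m^2 - 7.3498*m + 8.1448)/(4.7961*m^4 - 20.0604*m^3 + 25.7506*m^2 - 9.9844*m + 1.1881)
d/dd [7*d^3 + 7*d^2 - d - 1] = 21*d^2 + 14*d - 1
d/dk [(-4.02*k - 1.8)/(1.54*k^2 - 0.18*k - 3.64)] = (6.1908*k^2 + 5.544*k + 14.3088)/(2.3716*k^4 - 0.5544*k^3 - 11.1788*k^2 + 1.3104*k + 13.2496)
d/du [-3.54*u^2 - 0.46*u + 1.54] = -7.08*u - 0.46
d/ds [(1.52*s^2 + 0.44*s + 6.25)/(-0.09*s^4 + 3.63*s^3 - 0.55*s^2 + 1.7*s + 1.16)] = (0.2736*s^5 - 5.3988*s^4 - 0.9444*s^3 - 65.2365*s^2 + 10.4014*s - 10.1146)/(0.0081*s^8 - 0.6534*s^7 + 13.2759*s^6 - 4.299*s^5 + 12.4357*s^4 + 6.5516*s^3 + 1.614*s^2 + 3.944*s + 1.3456)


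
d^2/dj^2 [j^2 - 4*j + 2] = 2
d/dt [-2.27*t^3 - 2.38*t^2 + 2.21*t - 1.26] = -6.81*t^2 - 4.76*t + 2.21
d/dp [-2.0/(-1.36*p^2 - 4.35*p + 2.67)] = (-5.44*p - 8.7)/(1.36*p^2 + 4.35*p - 2.67)^2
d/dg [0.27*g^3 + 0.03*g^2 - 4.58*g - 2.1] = 0.81*g^2 + 0.06*g - 4.58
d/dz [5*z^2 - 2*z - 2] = 10*z - 2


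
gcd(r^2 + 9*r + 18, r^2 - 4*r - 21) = r + 3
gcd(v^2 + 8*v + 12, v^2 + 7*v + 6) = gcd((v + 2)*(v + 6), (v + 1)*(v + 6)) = v + 6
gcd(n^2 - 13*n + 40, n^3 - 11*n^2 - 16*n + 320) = n - 8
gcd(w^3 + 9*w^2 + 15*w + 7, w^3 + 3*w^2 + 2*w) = w + 1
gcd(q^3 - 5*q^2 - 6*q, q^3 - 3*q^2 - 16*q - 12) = q^2 - 5*q - 6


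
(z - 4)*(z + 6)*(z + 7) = z^3 + 9*z^2 - 10*z - 168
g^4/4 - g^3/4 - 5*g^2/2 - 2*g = g*(g/4 + 1/2)*(g - 4)*(g + 1)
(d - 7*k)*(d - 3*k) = d^2 - 10*d*k + 21*k^2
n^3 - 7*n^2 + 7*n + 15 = (n - 5)*(n - 3)*(n + 1)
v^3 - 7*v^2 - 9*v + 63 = (v - 7)*(v - 3)*(v + 3)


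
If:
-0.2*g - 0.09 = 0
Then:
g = -0.45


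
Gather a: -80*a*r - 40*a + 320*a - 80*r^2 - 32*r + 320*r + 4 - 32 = a*(280 - 80*r) - 80*r^2 + 288*r - 28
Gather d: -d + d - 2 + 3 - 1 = 0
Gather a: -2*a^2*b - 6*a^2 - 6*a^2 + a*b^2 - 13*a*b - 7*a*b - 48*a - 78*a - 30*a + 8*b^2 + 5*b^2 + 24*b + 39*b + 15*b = a^2*(-2*b - 12) + a*(b^2 - 20*b - 156) + 13*b^2 + 78*b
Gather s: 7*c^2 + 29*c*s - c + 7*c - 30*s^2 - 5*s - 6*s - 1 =7*c^2 + 6*c - 30*s^2 + s*(29*c - 11) - 1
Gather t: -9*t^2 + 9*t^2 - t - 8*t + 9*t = 0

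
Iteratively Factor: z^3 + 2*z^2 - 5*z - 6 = (z + 1)*(z^2 + z - 6) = (z + 1)*(z + 3)*(z - 2)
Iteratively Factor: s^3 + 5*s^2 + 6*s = (s)*(s^2 + 5*s + 6) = s*(s + 3)*(s + 2)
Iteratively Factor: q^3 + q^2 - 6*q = (q)*(q^2 + q - 6) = q*(q - 2)*(q + 3)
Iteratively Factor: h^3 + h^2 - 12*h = (h + 4)*(h^2 - 3*h) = (h - 3)*(h + 4)*(h)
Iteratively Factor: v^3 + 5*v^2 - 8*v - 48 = (v + 4)*(v^2 + v - 12) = (v - 3)*(v + 4)*(v + 4)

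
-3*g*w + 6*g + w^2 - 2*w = (-3*g + w)*(w - 2)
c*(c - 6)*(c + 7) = c^3 + c^2 - 42*c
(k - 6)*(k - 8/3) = k^2 - 26*k/3 + 16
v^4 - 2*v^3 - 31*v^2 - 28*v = v*(v - 7)*(v + 1)*(v + 4)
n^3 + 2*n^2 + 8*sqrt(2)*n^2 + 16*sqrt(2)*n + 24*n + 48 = (n + 2)*(n + 2*sqrt(2))*(n + 6*sqrt(2))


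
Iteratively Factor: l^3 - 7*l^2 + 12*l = (l - 3)*(l^2 - 4*l) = l*(l - 3)*(l - 4)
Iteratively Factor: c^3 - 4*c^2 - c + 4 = (c - 1)*(c^2 - 3*c - 4) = (c - 4)*(c - 1)*(c + 1)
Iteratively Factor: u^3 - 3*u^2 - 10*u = (u)*(u^2 - 3*u - 10) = u*(u + 2)*(u - 5)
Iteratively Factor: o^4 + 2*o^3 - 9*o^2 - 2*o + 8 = (o - 1)*(o^3 + 3*o^2 - 6*o - 8) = (o - 2)*(o - 1)*(o^2 + 5*o + 4) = (o - 2)*(o - 1)*(o + 1)*(o + 4)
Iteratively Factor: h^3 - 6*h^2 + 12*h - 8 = (h - 2)*(h^2 - 4*h + 4) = (h - 2)^2*(h - 2)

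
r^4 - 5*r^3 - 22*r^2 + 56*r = r*(r - 7)*(r - 2)*(r + 4)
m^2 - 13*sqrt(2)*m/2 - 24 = (m - 8*sqrt(2))*(m + 3*sqrt(2)/2)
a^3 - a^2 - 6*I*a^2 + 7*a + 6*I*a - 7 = (a - 1)*(a - 7*I)*(a + I)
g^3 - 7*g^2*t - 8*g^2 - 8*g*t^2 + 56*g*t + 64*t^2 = (g - 8)*(g - 8*t)*(g + t)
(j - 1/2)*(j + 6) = j^2 + 11*j/2 - 3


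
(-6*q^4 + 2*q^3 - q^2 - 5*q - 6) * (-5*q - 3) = 30*q^5 + 8*q^4 - q^3 + 28*q^2 + 45*q + 18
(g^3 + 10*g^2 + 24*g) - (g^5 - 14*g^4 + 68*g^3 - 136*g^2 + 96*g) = -g^5 + 14*g^4 - 67*g^3 + 146*g^2 - 72*g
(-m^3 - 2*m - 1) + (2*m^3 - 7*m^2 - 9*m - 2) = m^3 - 7*m^2 - 11*m - 3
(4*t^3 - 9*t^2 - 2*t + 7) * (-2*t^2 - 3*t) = -8*t^5 + 6*t^4 + 31*t^3 - 8*t^2 - 21*t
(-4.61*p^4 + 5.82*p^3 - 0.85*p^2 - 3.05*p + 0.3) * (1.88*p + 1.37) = -8.6668*p^5 + 4.6259*p^4 + 6.3754*p^3 - 6.8985*p^2 - 3.6145*p + 0.411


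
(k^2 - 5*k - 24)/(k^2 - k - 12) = (k - 8)/(k - 4)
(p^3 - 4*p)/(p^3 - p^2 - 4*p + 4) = p/(p - 1)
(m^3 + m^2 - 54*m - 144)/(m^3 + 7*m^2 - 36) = (m - 8)/(m - 2)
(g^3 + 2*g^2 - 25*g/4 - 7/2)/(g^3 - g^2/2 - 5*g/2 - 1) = (g + 7/2)/(g + 1)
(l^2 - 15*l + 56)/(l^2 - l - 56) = (l - 7)/(l + 7)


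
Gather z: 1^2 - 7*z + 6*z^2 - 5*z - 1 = 6*z^2 - 12*z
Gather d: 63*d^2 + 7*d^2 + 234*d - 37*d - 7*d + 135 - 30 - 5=70*d^2 + 190*d + 100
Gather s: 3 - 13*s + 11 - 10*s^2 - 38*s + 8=-10*s^2 - 51*s + 22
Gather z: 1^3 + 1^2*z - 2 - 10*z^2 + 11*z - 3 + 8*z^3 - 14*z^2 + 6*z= 8*z^3 - 24*z^2 + 18*z - 4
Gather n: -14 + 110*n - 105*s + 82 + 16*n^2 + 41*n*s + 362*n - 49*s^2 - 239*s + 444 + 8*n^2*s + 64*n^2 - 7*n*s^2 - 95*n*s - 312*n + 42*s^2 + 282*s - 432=n^2*(8*s + 80) + n*(-7*s^2 - 54*s + 160) - 7*s^2 - 62*s + 80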